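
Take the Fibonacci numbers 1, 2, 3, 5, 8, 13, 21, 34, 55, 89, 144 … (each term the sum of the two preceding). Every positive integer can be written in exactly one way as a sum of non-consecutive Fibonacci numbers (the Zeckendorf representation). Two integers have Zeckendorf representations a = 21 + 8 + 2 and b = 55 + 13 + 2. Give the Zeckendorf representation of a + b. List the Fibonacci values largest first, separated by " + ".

The two numbers are 31 and 70, so their sum is 101.
Repeatedly subtract the largest Fibonacci number that fits:
89 ≤ 101 < 144, so take 89; remainder 12
8 ≤ 12 < 13, so take 8; remainder 4
3 ≤ 4 < 5, so take 3; remainder 1
1 ≤ 1 < 2, so take 1; remainder 0

89 + 8 + 3 + 1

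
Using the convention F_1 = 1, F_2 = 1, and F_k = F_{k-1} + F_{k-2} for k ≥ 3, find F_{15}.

Iterating the recurrence up to F_{7} = 13 and F_{6} = 8:
F_{8} = F_{7} + F_{6} = 13 + 8 = 21
F_{9} = F_{8} + F_{7} = 21 + 13 = 34
F_{10} = F_{9} + F_{8} = 34 + 21 = 55
F_{11} = F_{10} + F_{9} = 55 + 34 = 89
F_{12} = F_{11} + F_{10} = 89 + 55 = 144
F_{13} = F_{12} + F_{11} = 144 + 89 = 233
F_{14} = F_{13} + F_{12} = 233 + 144 = 377
F_{15} = F_{14} + F_{13} = 377 + 233 = 610

610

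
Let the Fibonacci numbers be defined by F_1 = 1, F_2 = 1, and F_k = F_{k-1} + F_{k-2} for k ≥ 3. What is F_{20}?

6765

Iterating the recurrence up to F_{12} = 144 and F_{11} = 89:
F_{13} = F_{12} + F_{11} = 144 + 89 = 233
F_{14} = F_{13} + F_{12} = 233 + 144 = 377
F_{15} = F_{14} + F_{13} = 377 + 233 = 610
F_{16} = F_{15} + F_{14} = 610 + 377 = 987
F_{17} = F_{16} + F_{15} = 987 + 610 = 1597
F_{18} = F_{17} + F_{16} = 1597 + 987 = 2584
F_{19} = F_{18} + F_{17} = 2584 + 1597 = 4181
F_{20} = F_{19} + F_{18} = 4181 + 2584 = 6765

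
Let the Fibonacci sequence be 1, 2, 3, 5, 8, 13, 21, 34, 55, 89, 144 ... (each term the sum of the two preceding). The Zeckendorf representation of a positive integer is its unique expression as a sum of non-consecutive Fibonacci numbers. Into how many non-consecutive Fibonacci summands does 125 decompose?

subtract 89 from 125: 36 remains
subtract 34 from 36: 2 remains
subtract 2 from 2: 0 remains
125 = 89 + 34 + 2, which has 3 terms.

3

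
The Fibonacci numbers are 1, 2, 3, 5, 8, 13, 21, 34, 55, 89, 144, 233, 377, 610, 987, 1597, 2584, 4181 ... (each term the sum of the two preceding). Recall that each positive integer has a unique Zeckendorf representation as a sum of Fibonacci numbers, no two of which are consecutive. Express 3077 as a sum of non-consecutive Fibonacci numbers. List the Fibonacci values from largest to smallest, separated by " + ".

2584 ≤ 3077 < 4181, so take 2584; remainder 493
377 ≤ 493 < 610, so take 377; remainder 116
89 ≤ 116 < 144, so take 89; remainder 27
21 ≤ 27 < 34, so take 21; remainder 6
5 ≤ 6 < 8, so take 5; remainder 1
1 ≤ 1 < 2, so take 1; remainder 0
So 3077 = 2584 + 377 + 89 + 21 + 5 + 1, with no two terms consecutive in the sequence.

2584 + 377 + 89 + 21 + 5 + 1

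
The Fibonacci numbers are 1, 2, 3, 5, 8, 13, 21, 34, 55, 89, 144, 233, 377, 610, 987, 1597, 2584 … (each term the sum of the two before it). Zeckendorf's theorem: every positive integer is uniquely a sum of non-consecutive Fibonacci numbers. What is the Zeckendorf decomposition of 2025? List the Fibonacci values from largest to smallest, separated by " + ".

Repeatedly subtract the largest Fibonacci number that fits:
1597 ≤ 2025 < 2584, so take 1597; remainder 428
377 ≤ 428 < 610, so take 377; remainder 51
34 ≤ 51 < 55, so take 34; remainder 17
13 ≤ 17 < 21, so take 13; remainder 4
3 ≤ 4 < 5, so take 3; remainder 1
1 ≤ 1 < 2, so take 1; remainder 0
So 2025 = 1597 + 377 + 34 + 13 + 3 + 1, with no two terms consecutive in the sequence.

1597 + 377 + 34 + 13 + 3 + 1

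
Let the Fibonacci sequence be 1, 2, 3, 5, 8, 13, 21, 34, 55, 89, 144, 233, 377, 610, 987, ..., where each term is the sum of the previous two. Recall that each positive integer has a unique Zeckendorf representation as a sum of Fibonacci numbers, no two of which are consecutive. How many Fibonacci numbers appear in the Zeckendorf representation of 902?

Greedy algorithm:
take 610 (≤ 902); 902 − 610 = 292
take 233 (≤ 292); 292 − 233 = 59
take 55 (≤ 59); 59 − 55 = 4
take 3 (≤ 4); 4 − 3 = 1
take 1 (≤ 1); 1 − 1 = 0
902 = 610 + 233 + 55 + 3 + 1, which has 5 terms.

5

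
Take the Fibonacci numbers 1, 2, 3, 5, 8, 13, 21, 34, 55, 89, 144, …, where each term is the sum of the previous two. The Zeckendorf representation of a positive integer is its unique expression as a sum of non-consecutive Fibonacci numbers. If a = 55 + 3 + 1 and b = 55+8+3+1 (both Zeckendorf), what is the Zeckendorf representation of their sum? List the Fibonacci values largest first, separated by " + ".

89 + 34 + 3

The two numbers are 59 and 67, so their sum is 126.
largest Fibonacci ≤ 126 is 89; 126 − 89 = 37
largest Fibonacci ≤ 37 is 34; 37 − 34 = 3
largest Fibonacci ≤ 3 is 3; 3 − 3 = 0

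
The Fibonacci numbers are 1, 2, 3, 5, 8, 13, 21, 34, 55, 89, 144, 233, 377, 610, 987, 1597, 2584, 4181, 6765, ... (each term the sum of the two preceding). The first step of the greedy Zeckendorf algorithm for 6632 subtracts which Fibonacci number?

4181 ≤ 6632 < 6765, so the largest Fibonacci number not exceeding 6632 is 4181.

4181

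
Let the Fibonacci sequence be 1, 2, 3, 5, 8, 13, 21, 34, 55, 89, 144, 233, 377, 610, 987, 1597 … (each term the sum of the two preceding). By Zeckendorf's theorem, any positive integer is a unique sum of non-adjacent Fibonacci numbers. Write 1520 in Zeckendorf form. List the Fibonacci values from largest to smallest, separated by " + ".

largest Fibonacci ≤ 1520 is 987; 1520 − 987 = 533
largest Fibonacci ≤ 533 is 377; 533 − 377 = 156
largest Fibonacci ≤ 156 is 144; 156 − 144 = 12
largest Fibonacci ≤ 12 is 8; 12 − 8 = 4
largest Fibonacci ≤ 4 is 3; 4 − 3 = 1
largest Fibonacci ≤ 1 is 1; 1 − 1 = 0
So 1520 = 987 + 377 + 144 + 8 + 3 + 1, with no two terms consecutive in the sequence.

987 + 377 + 144 + 8 + 3 + 1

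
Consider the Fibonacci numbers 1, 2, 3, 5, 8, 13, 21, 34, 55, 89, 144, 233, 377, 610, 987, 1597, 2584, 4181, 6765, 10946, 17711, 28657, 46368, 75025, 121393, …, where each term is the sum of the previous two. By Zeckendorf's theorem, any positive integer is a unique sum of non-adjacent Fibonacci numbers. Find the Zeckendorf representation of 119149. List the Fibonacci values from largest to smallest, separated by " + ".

Greedy algorithm:
take 75025 (≤ 119149); 119149 − 75025 = 44124
take 28657 (≤ 44124); 44124 − 28657 = 15467
take 10946 (≤ 15467); 15467 − 10946 = 4521
take 4181 (≤ 4521); 4521 − 4181 = 340
take 233 (≤ 340); 340 − 233 = 107
take 89 (≤ 107); 107 − 89 = 18
take 13 (≤ 18); 18 − 13 = 5
take 5 (≤ 5); 5 − 5 = 0
So 119149 = 75025 + 28657 + 10946 + 4181 + 233 + 89 + 13 + 5, with no two terms consecutive in the sequence.

75025 + 28657 + 10946 + 4181 + 233 + 89 + 13 + 5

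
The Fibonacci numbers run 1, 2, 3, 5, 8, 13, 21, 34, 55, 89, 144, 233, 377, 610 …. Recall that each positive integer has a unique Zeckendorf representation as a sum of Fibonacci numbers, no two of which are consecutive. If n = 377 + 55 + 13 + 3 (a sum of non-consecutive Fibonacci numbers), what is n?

448

377 + 55 + 13 + 3 = 448.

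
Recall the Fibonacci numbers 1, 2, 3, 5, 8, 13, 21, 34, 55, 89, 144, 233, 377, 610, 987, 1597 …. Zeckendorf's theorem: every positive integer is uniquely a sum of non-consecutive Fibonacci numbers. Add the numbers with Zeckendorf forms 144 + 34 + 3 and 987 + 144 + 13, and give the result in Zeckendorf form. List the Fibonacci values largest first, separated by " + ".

987 + 233 + 89 + 13 + 3

The two numbers are 181 and 1144, so their sum is 1325.
Repeatedly subtract the largest Fibonacci number that fits:
987 ≤ 1325 < 1597, so take 987; remainder 338
233 ≤ 338 < 377, so take 233; remainder 105
89 ≤ 105 < 144, so take 89; remainder 16
13 ≤ 16 < 21, so take 13; remainder 3
3 ≤ 3 < 5, so take 3; remainder 0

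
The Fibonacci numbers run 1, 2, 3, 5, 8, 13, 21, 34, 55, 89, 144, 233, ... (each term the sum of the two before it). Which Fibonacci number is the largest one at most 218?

144 ≤ 218 < 233, so the largest Fibonacci number not exceeding 218 is 144.

144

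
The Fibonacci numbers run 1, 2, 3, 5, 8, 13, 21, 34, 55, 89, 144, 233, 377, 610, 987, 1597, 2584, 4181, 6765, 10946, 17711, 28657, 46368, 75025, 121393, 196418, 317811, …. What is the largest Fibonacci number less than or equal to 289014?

196418

196418 ≤ 289014 < 317811, so the largest Fibonacci number not exceeding 289014 is 196418.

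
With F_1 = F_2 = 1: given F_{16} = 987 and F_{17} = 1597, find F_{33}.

By F_{2k+1} = F_k² + F_{k+1}²: F_{33} = 987² + 1597² = 974169 + 2550409 = 3524578.

3524578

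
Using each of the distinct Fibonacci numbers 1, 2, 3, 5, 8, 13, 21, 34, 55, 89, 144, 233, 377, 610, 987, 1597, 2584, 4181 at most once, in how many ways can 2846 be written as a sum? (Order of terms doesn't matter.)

45

2846 = 2584+233+21+8 = 2584+233+21+5+3 = 2584+144+89+21+8 = 2584+233+21+5+2+1 = 2584+233+13+8+5+3 = … (40 more), for 45 in all.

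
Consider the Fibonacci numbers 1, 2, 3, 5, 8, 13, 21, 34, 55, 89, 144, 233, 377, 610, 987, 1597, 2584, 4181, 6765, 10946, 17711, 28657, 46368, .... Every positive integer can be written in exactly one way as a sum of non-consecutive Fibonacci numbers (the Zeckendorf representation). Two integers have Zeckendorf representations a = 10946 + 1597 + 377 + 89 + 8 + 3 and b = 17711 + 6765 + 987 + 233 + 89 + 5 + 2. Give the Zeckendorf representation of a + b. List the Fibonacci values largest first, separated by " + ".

The two numbers are 13020 and 25792, so their sum is 38812.
38812: greatest Fibonacci not exceeding it is 28657, leaving 10155
10155: greatest Fibonacci not exceeding it is 6765, leaving 3390
3390: greatest Fibonacci not exceeding it is 2584, leaving 806
806: greatest Fibonacci not exceeding it is 610, leaving 196
196: greatest Fibonacci not exceeding it is 144, leaving 52
52: greatest Fibonacci not exceeding it is 34, leaving 18
18: greatest Fibonacci not exceeding it is 13, leaving 5
5: greatest Fibonacci not exceeding it is 5, leaving 0

28657 + 6765 + 2584 + 610 + 144 + 34 + 13 + 5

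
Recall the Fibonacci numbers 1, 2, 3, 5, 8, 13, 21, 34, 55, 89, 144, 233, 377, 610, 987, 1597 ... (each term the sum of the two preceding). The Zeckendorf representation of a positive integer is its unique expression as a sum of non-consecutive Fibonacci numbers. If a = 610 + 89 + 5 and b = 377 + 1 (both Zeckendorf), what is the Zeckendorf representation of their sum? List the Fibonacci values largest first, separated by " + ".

The two numbers are 704 and 378, so their sum is 1082.
take 987 (≤ 1082); 1082 − 987 = 95
take 89 (≤ 95); 95 − 89 = 6
take 5 (≤ 6); 6 − 5 = 1
take 1 (≤ 1); 1 − 1 = 0

987 + 89 + 5 + 1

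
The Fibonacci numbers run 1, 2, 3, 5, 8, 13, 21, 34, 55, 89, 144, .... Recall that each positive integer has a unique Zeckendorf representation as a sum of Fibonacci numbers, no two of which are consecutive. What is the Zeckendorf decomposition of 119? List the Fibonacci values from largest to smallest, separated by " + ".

89 + 21 + 8 + 1

Repeatedly subtract the largest Fibonacci number that fits:
89 ≤ 119 < 144, so take 89; remainder 30
21 ≤ 30 < 34, so take 21; remainder 9
8 ≤ 9 < 13, so take 8; remainder 1
1 ≤ 1 < 2, so take 1; remainder 0
So 119 = 89 + 21 + 8 + 1, with no two terms consecutive in the sequence.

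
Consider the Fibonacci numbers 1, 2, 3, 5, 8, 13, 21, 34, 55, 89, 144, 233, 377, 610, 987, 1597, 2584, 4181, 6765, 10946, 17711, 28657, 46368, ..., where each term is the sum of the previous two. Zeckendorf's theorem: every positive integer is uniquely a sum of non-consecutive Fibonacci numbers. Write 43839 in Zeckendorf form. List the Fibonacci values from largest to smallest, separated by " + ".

28657 + 10946 + 4181 + 55

43839: greatest Fibonacci not exceeding it is 28657, leaving 15182
15182: greatest Fibonacci not exceeding it is 10946, leaving 4236
4236: greatest Fibonacci not exceeding it is 4181, leaving 55
55: greatest Fibonacci not exceeding it is 55, leaving 0
So 43839 = 28657 + 10946 + 4181 + 55, with no two terms consecutive in the sequence.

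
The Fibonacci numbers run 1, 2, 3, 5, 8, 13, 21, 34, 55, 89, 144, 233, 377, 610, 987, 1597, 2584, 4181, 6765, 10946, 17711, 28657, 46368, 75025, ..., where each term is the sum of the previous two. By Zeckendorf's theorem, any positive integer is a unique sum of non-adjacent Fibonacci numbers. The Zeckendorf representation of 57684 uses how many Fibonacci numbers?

Greedily peel off the largest Fibonacci term at each step:
subtract 46368 from 57684: 11316 remains
subtract 10946 from 11316: 370 remains
subtract 233 from 370: 137 remains
subtract 89 from 137: 48 remains
subtract 34 from 48: 14 remains
subtract 13 from 14: 1 remains
subtract 1 from 1: 0 remains
57684 = 46368 + 10946 + 233 + 89 + 34 + 13 + 1, which has 7 terms.

7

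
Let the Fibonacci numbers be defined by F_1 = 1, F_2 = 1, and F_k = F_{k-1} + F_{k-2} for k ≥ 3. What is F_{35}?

9227465

Iterating the recurrence up to F_{30} = 832040 and F_{29} = 514229:
F_{31} = F_{30} + F_{29} = 832040 + 514229 = 1346269
F_{32} = F_{31} + F_{30} = 1346269 + 832040 = 2178309
F_{33} = F_{32} + F_{31} = 2178309 + 1346269 = 3524578
F_{34} = F_{33} + F_{32} = 3524578 + 2178309 = 5702887
F_{35} = F_{34} + F_{33} = 5702887 + 3524578 = 9227465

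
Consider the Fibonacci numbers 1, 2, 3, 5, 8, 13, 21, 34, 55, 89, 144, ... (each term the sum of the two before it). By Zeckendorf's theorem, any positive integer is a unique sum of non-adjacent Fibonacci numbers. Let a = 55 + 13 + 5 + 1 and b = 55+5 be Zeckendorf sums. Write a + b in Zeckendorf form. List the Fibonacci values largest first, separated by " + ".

89 + 34 + 8 + 3

The two numbers are 74 and 60, so their sum is 134.
largest Fibonacci ≤ 134 is 89; 134 − 89 = 45
largest Fibonacci ≤ 45 is 34; 45 − 34 = 11
largest Fibonacci ≤ 11 is 8; 11 − 8 = 3
largest Fibonacci ≤ 3 is 3; 3 − 3 = 0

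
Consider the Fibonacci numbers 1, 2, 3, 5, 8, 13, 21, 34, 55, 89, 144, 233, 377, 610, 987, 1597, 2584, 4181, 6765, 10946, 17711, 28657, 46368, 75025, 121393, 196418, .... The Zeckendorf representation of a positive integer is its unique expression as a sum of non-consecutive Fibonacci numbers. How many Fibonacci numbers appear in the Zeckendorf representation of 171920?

10

121393 ≤ 171920 < 196418, so take 121393; remainder 50527
46368 ≤ 50527 < 75025, so take 46368; remainder 4159
2584 ≤ 4159 < 4181, so take 2584; remainder 1575
987 ≤ 1575 < 1597, so take 987; remainder 588
377 ≤ 588 < 610, so take 377; remainder 211
144 ≤ 211 < 233, so take 144; remainder 67
55 ≤ 67 < 89, so take 55; remainder 12
8 ≤ 12 < 13, so take 8; remainder 4
3 ≤ 4 < 5, so take 3; remainder 1
1 ≤ 1 < 2, so take 1; remainder 0
171920 = 121393 + 46368 + 2584 + 987 + 377 + 144 + 55 + 8 + 3 + 1, which has 10 terms.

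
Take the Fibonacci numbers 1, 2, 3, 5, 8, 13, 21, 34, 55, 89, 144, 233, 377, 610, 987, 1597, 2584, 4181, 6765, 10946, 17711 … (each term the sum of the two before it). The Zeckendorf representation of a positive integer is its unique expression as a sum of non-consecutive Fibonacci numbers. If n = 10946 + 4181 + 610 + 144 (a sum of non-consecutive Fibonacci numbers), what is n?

10946 + 4181 + 610 + 144 = 15881.

15881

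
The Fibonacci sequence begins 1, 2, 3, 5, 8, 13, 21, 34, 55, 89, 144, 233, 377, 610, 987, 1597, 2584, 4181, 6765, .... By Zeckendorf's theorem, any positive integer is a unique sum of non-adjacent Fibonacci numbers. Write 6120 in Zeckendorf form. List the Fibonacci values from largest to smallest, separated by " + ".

4181 + 1597 + 233 + 89 + 13 + 5 + 2

take 4181 (≤ 6120); 6120 − 4181 = 1939
take 1597 (≤ 1939); 1939 − 1597 = 342
take 233 (≤ 342); 342 − 233 = 109
take 89 (≤ 109); 109 − 89 = 20
take 13 (≤ 20); 20 − 13 = 7
take 5 (≤ 7); 7 − 5 = 2
take 2 (≤ 2); 2 − 2 = 0
So 6120 = 4181 + 1597 + 233 + 89 + 13 + 5 + 2, with no two terms consecutive in the sequence.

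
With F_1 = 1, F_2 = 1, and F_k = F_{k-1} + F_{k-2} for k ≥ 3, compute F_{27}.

Iterating the recurrence up to F_{20} = 6765 and F_{19} = 4181:
F_{21} = F_{20} + F_{19} = 6765 + 4181 = 10946
F_{22} = F_{21} + F_{20} = 10946 + 6765 = 17711
F_{23} = F_{22} + F_{21} = 17711 + 10946 = 28657
F_{24} = F_{23} + F_{22} = 28657 + 17711 = 46368
F_{25} = F_{24} + F_{23} = 46368 + 28657 = 75025
F_{26} = F_{25} + F_{24} = 75025 + 46368 = 121393
F_{27} = F_{26} + F_{25} = 121393 + 75025 = 196418

196418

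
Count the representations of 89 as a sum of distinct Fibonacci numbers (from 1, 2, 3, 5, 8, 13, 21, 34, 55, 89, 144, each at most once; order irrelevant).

5

89 = 89 = 55+34 = 55+21+13 = 55+21+8+5 = 55+21+8+3+2 — 5 representations.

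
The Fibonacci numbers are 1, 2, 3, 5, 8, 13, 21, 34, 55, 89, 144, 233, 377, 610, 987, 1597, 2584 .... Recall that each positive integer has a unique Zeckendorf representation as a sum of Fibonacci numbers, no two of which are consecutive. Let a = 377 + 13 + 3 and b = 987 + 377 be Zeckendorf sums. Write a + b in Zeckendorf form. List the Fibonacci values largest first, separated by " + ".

The two numbers are 393 and 1364, so their sum is 1757.
1757: greatest Fibonacci not exceeding it is 1597, leaving 160
160: greatest Fibonacci not exceeding it is 144, leaving 16
16: greatest Fibonacci not exceeding it is 13, leaving 3
3: greatest Fibonacci not exceeding it is 3, leaving 0

1597 + 144 + 13 + 3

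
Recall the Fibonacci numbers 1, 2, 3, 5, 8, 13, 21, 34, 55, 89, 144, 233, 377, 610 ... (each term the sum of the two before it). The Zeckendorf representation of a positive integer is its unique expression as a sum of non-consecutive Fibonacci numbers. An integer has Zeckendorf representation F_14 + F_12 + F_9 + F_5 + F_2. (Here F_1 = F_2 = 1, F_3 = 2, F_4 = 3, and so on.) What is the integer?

F_14 + F_12 + F_9 + F_5 + F_2 = 377 + 144 + 34 + 5 + 1 = 561.

561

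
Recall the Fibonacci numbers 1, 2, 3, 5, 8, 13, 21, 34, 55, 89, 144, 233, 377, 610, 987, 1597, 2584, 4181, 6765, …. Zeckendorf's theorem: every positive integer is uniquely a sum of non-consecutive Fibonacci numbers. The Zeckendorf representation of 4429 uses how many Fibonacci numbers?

Greedily peel off the largest Fibonacci term at each step:
largest Fibonacci ≤ 4429 is 4181; 4429 − 4181 = 248
largest Fibonacci ≤ 248 is 233; 248 − 233 = 15
largest Fibonacci ≤ 15 is 13; 15 − 13 = 2
largest Fibonacci ≤ 2 is 2; 2 − 2 = 0
4429 = 4181 + 233 + 13 + 2, which has 4 terms.

4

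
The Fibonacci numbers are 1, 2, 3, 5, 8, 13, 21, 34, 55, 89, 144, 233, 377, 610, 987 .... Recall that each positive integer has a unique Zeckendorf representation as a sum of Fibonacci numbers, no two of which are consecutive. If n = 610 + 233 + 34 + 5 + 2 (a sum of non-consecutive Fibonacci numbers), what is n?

610 + 233 + 34 + 5 + 2 = 884.

884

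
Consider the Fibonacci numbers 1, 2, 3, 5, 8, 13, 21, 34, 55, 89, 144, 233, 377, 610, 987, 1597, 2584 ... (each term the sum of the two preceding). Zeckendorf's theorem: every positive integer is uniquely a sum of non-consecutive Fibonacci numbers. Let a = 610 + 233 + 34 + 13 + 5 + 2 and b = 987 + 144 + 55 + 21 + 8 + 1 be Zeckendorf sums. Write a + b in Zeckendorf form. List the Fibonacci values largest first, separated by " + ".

The two numbers are 897 and 1216, so their sum is 2113.
Greedy algorithm:
subtract 1597 from 2113: 516 remains
subtract 377 from 516: 139 remains
subtract 89 from 139: 50 remains
subtract 34 from 50: 16 remains
subtract 13 from 16: 3 remains
subtract 3 from 3: 0 remains

1597 + 377 + 89 + 34 + 13 + 3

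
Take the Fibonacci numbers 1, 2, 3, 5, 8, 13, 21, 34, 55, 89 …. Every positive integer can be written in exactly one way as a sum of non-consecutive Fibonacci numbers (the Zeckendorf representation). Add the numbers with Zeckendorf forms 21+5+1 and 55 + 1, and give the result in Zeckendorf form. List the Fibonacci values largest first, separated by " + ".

55 + 21 + 5 + 2

The two numbers are 27 and 56, so their sum is 83.
Greedy algorithm:
take 55 (≤ 83); 83 − 55 = 28
take 21 (≤ 28); 28 − 21 = 7
take 5 (≤ 7); 7 − 5 = 2
take 2 (≤ 2); 2 − 2 = 0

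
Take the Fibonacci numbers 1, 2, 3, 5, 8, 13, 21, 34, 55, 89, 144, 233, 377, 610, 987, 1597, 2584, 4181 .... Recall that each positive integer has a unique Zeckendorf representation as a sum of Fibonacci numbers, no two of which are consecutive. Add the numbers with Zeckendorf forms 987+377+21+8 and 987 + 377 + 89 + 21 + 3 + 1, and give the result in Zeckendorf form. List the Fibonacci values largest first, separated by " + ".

2584 + 233 + 34 + 13 + 5 + 2

The two numbers are 1393 and 1478, so their sum is 2871.
take 2584 (≤ 2871); 2871 − 2584 = 287
take 233 (≤ 287); 287 − 233 = 54
take 34 (≤ 54); 54 − 34 = 20
take 13 (≤ 20); 20 − 13 = 7
take 5 (≤ 7); 7 − 5 = 2
take 2 (≤ 2); 2 − 2 = 0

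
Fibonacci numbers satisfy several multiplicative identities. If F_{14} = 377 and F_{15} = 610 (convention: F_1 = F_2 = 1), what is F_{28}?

By the doubling identity F_{2k} = F_k(2F_{k+1} − F_k): F_{28} = 377·(2·610 − 377) = 377·843 = 317811.

317811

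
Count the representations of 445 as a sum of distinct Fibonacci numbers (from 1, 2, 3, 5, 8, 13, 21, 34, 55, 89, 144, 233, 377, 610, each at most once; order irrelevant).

445 = 377+55+13 = 377+55+8+5 = 377+34+21+13 = 233+144+55+13 = 377+55+8+3+2 = … (10 more), for 15 in all.

15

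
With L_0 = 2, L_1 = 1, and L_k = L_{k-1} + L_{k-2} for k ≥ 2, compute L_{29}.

1149851

Iterating the recurrence up to L_{22} = 39603 and L_{21} = 24476:
L_{23} = L_{22} + L_{21} = 39603 + 24476 = 64079
L_{24} = L_{23} + L_{22} = 64079 + 39603 = 103682
L_{25} = L_{24} + L_{23} = 103682 + 64079 = 167761
L_{26} = L_{25} + L_{24} = 167761 + 103682 = 271443
L_{27} = L_{26} + L_{25} = 271443 + 167761 = 439204
L_{28} = L_{27} + L_{26} = 439204 + 271443 = 710647
L_{29} = L_{28} + L_{27} = 710647 + 439204 = 1149851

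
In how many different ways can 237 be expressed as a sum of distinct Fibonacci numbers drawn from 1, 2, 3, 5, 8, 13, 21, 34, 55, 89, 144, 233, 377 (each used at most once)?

5

237 = 233+3+1 = 144+89+3+1 = 144+55+34+3+1 = … (2 more), for 5 in all.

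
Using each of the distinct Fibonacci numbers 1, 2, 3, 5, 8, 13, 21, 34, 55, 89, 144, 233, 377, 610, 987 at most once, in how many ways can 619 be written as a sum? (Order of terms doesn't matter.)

10

Each representation comes from the Zeckendorf form by replacing some F_k with F_{k−1} + F_{k−2} where possible.
619 = 610+8+1 = 610+5+3+1 = 377+233+8+1 = … (7 more), for 10 in all.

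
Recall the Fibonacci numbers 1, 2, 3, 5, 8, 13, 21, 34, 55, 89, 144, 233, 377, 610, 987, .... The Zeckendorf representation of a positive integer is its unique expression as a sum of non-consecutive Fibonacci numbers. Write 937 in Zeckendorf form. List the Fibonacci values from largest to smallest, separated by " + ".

take 610 (≤ 937); 937 − 610 = 327
take 233 (≤ 327); 327 − 233 = 94
take 89 (≤ 94); 94 − 89 = 5
take 5 (≤ 5); 5 − 5 = 0
So 937 = 610 + 233 + 89 + 5, with no two terms consecutive in the sequence.

610 + 233 + 89 + 5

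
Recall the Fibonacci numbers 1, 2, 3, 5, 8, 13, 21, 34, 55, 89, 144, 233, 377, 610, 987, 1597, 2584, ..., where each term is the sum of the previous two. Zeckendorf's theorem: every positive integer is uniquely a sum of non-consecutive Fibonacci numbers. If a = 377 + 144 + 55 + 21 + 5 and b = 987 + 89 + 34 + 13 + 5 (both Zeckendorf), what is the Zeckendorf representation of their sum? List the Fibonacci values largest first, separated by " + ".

1597 + 89 + 34 + 8 + 2

The two numbers are 602 and 1128, so their sum is 1730.
1730: greatest Fibonacci not exceeding it is 1597, leaving 133
133: greatest Fibonacci not exceeding it is 89, leaving 44
44: greatest Fibonacci not exceeding it is 34, leaving 10
10: greatest Fibonacci not exceeding it is 8, leaving 2
2: greatest Fibonacci not exceeding it is 2, leaving 0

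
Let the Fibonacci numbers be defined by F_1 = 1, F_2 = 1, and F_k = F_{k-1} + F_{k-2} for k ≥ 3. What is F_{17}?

Iterating the recurrence up to F_{12} = 144 and F_{11} = 89:
F_{13} = F_{12} + F_{11} = 144 + 89 = 233
F_{14} = F_{13} + F_{12} = 233 + 144 = 377
F_{15} = F_{14} + F_{13} = 377 + 233 = 610
F_{16} = F_{15} + F_{14} = 610 + 377 = 987
F_{17} = F_{16} + F_{15} = 987 + 610 = 1597

1597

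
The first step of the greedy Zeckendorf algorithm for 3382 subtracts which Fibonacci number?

2584

2584 ≤ 3382 < 4181, so the largest Fibonacci number not exceeding 3382 is 2584.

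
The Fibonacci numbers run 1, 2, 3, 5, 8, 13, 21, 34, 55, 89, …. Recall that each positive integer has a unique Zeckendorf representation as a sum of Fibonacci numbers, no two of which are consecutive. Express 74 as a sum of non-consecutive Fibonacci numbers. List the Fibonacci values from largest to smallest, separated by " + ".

take 55 (≤ 74); 74 − 55 = 19
take 13 (≤ 19); 19 − 13 = 6
take 5 (≤ 6); 6 − 5 = 1
take 1 (≤ 1); 1 − 1 = 0
So 74 = 55 + 13 + 5 + 1, with no two terms consecutive in the sequence.

55 + 13 + 5 + 1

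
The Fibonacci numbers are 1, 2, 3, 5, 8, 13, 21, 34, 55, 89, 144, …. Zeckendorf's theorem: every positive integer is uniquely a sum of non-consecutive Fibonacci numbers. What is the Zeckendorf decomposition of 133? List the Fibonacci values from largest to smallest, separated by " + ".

133 − 89 = 44
44 − 34 = 10
10 − 8 = 2
2 − 2 = 0
So 133 = 89 + 34 + 8 + 2, with no two terms consecutive in the sequence.

89 + 34 + 8 + 2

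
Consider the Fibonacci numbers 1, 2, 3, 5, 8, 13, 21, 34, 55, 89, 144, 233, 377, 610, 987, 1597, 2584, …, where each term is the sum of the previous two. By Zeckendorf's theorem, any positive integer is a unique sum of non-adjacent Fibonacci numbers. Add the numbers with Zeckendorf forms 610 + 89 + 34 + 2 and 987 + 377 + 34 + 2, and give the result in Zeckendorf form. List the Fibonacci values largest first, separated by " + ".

1597 + 377 + 144 + 13 + 3 + 1

The two numbers are 735 and 1400, so their sum is 2135.
Repeatedly subtract the largest Fibonacci number that fits:
take 1597 (≤ 2135); 2135 − 1597 = 538
take 377 (≤ 538); 538 − 377 = 161
take 144 (≤ 161); 161 − 144 = 17
take 13 (≤ 17); 17 − 13 = 4
take 3 (≤ 4); 4 − 3 = 1
take 1 (≤ 1); 1 − 1 = 0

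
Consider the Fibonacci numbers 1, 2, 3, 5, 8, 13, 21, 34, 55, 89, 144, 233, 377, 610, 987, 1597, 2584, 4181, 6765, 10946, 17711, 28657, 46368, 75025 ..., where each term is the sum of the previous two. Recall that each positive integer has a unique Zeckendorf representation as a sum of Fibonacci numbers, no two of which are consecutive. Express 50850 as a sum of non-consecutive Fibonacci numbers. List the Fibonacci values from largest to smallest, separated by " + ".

46368 + 4181 + 233 + 55 + 13

largest Fibonacci ≤ 50850 is 46368; 50850 − 46368 = 4482
largest Fibonacci ≤ 4482 is 4181; 4482 − 4181 = 301
largest Fibonacci ≤ 301 is 233; 301 − 233 = 68
largest Fibonacci ≤ 68 is 55; 68 − 55 = 13
largest Fibonacci ≤ 13 is 13; 13 − 13 = 0
So 50850 = 46368 + 4181 + 233 + 55 + 13, with no two terms consecutive in the sequence.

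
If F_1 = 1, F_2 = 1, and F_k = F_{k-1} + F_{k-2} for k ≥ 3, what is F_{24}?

Iterating the recurrence up to F_{20} = 6765 and F_{19} = 4181:
F_{21} = F_{20} + F_{19} = 6765 + 4181 = 10946
F_{22} = F_{21} + F_{20} = 10946 + 6765 = 17711
F_{23} = F_{22} + F_{21} = 17711 + 10946 = 28657
F_{24} = F_{23} + F_{22} = 28657 + 17711 = 46368

46368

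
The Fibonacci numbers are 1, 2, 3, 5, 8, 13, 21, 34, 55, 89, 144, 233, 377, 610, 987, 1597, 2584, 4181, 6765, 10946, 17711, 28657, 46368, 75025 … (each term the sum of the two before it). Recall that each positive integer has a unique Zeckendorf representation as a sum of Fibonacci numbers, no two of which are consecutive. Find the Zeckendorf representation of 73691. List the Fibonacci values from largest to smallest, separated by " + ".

46368 + 17711 + 6765 + 2584 + 233 + 21 + 8 + 1

subtract 46368 from 73691: 27323 remains
subtract 17711 from 27323: 9612 remains
subtract 6765 from 9612: 2847 remains
subtract 2584 from 2847: 263 remains
subtract 233 from 263: 30 remains
subtract 21 from 30: 9 remains
subtract 8 from 9: 1 remains
subtract 1 from 1: 0 remains
So 73691 = 46368 + 17711 + 6765 + 2584 + 233 + 21 + 8 + 1, with no two terms consecutive in the sequence.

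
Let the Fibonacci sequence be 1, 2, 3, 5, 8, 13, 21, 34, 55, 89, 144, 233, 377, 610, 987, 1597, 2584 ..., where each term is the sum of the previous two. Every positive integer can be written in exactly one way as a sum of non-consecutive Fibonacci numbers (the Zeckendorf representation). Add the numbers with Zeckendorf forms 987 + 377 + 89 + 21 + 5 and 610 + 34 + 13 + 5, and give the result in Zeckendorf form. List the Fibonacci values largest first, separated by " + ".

1597 + 377 + 144 + 21 + 2

The two numbers are 1479 and 662, so their sum is 2141.
Greedily peel off the largest Fibonacci term at each step:
2141: greatest Fibonacci not exceeding it is 1597, leaving 544
544: greatest Fibonacci not exceeding it is 377, leaving 167
167: greatest Fibonacci not exceeding it is 144, leaving 23
23: greatest Fibonacci not exceeding it is 21, leaving 2
2: greatest Fibonacci not exceeding it is 2, leaving 0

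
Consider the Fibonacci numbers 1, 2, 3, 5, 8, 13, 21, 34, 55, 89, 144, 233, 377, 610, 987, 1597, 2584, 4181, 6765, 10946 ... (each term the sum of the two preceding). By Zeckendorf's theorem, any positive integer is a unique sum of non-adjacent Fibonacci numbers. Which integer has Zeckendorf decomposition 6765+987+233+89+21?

8095

6765+987+233+89+21 = 8095.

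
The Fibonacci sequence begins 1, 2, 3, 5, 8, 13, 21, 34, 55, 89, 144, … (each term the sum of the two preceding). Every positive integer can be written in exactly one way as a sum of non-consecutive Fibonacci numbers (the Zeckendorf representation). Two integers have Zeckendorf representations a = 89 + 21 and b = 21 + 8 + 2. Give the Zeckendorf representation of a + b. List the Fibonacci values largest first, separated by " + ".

The two numbers are 110 and 31, so their sum is 141.
take 89 (≤ 141); 141 − 89 = 52
take 34 (≤ 52); 52 − 34 = 18
take 13 (≤ 18); 18 − 13 = 5
take 5 (≤ 5); 5 − 5 = 0

89 + 34 + 13 + 5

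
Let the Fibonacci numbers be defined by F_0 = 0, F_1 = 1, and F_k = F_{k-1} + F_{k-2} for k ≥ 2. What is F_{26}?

121393

Iterating the recurrence up to F_{19} = 4181 and F_{18} = 2584:
F_{20} = F_{19} + F_{18} = 4181 + 2584 = 6765
F_{21} = F_{20} + F_{19} = 6765 + 4181 = 10946
F_{22} = F_{21} + F_{20} = 10946 + 6765 = 17711
F_{23} = F_{22} + F_{21} = 17711 + 10946 = 28657
F_{24} = F_{23} + F_{22} = 28657 + 17711 = 46368
F_{25} = F_{24} + F_{23} = 46368 + 28657 = 75025
F_{26} = F_{25} + F_{24} = 75025 + 46368 = 121393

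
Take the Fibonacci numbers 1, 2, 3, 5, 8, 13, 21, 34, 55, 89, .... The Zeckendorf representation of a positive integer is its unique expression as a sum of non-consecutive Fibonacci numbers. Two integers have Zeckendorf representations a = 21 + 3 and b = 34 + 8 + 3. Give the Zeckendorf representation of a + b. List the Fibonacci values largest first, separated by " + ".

55 + 13 + 1

The two numbers are 24 and 45, so their sum is 69.
Repeatedly subtract the largest Fibonacci number that fits:
69: greatest Fibonacci not exceeding it is 55, leaving 14
14: greatest Fibonacci not exceeding it is 13, leaving 1
1: greatest Fibonacci not exceeding it is 1, leaving 0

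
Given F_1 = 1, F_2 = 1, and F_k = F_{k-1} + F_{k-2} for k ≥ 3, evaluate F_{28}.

317811

Iterating the recurrence up to F_{23} = 28657 and F_{22} = 17711:
F_{24} = F_{23} + F_{22} = 28657 + 17711 = 46368
F_{25} = F_{24} + F_{23} = 46368 + 28657 = 75025
F_{26} = F_{25} + F_{24} = 75025 + 46368 = 121393
F_{27} = F_{26} + F_{25} = 121393 + 75025 = 196418
F_{28} = F_{27} + F_{26} = 196418 + 121393 = 317811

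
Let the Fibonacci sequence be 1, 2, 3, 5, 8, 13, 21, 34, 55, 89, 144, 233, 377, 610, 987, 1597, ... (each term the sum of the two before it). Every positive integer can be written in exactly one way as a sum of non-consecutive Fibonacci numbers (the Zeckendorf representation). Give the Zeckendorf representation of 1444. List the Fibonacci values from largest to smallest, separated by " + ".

Greedy algorithm:
1444 − 987 = 457
457 − 377 = 80
80 − 55 = 25
25 − 21 = 4
4 − 3 = 1
1 − 1 = 0
So 1444 = 987 + 377 + 55 + 21 + 3 + 1, with no two terms consecutive in the sequence.

987 + 377 + 55 + 21 + 3 + 1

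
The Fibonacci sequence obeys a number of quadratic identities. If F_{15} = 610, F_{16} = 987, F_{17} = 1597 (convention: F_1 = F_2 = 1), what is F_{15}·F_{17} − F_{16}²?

1

610·1597 − 987² = 974170 − 974169 = 1. (Cassini's identity: F_{k−1}F_{k+1} − F_k² = (−1)^k.)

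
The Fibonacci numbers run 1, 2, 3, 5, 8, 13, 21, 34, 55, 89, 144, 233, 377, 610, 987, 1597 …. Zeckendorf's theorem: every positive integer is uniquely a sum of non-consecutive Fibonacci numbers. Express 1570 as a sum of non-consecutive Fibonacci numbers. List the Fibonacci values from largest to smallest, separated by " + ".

Repeatedly subtract the largest Fibonacci number that fits:
largest Fibonacci ≤ 1570 is 987; 1570 − 987 = 583
largest Fibonacci ≤ 583 is 377; 583 − 377 = 206
largest Fibonacci ≤ 206 is 144; 206 − 144 = 62
largest Fibonacci ≤ 62 is 55; 62 − 55 = 7
largest Fibonacci ≤ 7 is 5; 7 − 5 = 2
largest Fibonacci ≤ 2 is 2; 2 − 2 = 0
So 1570 = 987 + 377 + 144 + 55 + 5 + 2, with no two terms consecutive in the sequence.

987 + 377 + 144 + 55 + 5 + 2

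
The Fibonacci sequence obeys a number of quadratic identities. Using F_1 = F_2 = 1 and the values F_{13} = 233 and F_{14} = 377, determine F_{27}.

By F_{2k+1} = F_k² + F_{k+1}²: F_{27} = 233² + 377² = 54289 + 142129 = 196418.

196418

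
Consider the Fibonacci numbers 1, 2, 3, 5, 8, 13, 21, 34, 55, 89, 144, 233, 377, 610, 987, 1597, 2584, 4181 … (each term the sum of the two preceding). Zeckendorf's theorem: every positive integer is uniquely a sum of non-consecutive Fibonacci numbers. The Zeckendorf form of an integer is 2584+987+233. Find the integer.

3804

2584+987+233 = 3804.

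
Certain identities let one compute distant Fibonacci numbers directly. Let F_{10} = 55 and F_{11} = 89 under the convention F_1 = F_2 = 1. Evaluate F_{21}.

10946

By F_{2k+1} = F_k² + F_{k+1}²: F_{21} = 55² + 89² = 3025 + 7921 = 10946.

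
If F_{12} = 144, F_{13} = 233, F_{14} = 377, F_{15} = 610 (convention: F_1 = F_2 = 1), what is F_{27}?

196418

By the addition formula F_{m+n} = F_m F_{n+1} + F_{m−1} F_n with m=13, n=14: F_{27} = 233·610 + 144·377 = 142130 + 54288 = 196418.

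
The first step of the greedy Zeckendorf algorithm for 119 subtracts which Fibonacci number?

89 ≤ 119 < 144, so the largest Fibonacci number not exceeding 119 is 89.

89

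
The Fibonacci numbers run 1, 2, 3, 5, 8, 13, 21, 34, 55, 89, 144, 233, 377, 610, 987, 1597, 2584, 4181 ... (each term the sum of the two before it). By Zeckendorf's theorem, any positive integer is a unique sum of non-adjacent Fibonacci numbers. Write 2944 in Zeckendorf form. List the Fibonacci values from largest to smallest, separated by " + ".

2584 + 233 + 89 + 34 + 3 + 1

Greedy algorithm:
2944: greatest Fibonacci not exceeding it is 2584, leaving 360
360: greatest Fibonacci not exceeding it is 233, leaving 127
127: greatest Fibonacci not exceeding it is 89, leaving 38
38: greatest Fibonacci not exceeding it is 34, leaving 4
4: greatest Fibonacci not exceeding it is 3, leaving 1
1: greatest Fibonacci not exceeding it is 1, leaving 0
So 2944 = 2584 + 233 + 89 + 34 + 3 + 1, with no two terms consecutive in the sequence.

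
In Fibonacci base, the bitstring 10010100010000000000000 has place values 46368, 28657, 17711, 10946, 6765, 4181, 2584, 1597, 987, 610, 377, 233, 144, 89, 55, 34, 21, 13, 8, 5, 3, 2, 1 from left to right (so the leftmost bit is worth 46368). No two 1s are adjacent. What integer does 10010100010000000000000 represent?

Summing the place values of the 1 bits: 46368 + 10946 + 4181 + 610 = 62105.

62105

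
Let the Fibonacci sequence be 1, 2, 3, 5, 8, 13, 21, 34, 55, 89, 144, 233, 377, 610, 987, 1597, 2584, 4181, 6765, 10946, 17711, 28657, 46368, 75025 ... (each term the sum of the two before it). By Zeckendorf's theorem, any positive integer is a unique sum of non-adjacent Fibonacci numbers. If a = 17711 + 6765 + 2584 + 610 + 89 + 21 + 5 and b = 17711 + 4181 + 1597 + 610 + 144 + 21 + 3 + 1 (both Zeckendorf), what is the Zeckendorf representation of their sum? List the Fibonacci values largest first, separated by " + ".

46368 + 4181 + 987 + 377 + 89 + 34 + 13 + 3 + 1

The two numbers are 27785 and 24268, so their sum is 52053.
Repeatedly subtract the largest Fibonacci number that fits:
46368 ≤ 52053 < 75025, so take 46368; remainder 5685
4181 ≤ 5685 < 6765, so take 4181; remainder 1504
987 ≤ 1504 < 1597, so take 987; remainder 517
377 ≤ 517 < 610, so take 377; remainder 140
89 ≤ 140 < 144, so take 89; remainder 51
34 ≤ 51 < 55, so take 34; remainder 17
13 ≤ 17 < 21, so take 13; remainder 4
3 ≤ 4 < 5, so take 3; remainder 1
1 ≤ 1 < 2, so take 1; remainder 0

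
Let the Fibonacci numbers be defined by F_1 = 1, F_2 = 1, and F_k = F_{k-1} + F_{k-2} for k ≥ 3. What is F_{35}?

9227465

Iterating the recurrence up to F_{28} = 317811 and F_{27} = 196418:
F_{29} = F_{28} + F_{27} = 317811 + 196418 = 514229
F_{30} = F_{29} + F_{28} = 514229 + 317811 = 832040
F_{31} = F_{30} + F_{29} = 832040 + 514229 = 1346269
F_{32} = F_{31} + F_{30} = 1346269 + 832040 = 2178309
F_{33} = F_{32} + F_{31} = 2178309 + 1346269 = 3524578
F_{34} = F_{33} + F_{32} = 3524578 + 2178309 = 5702887
F_{35} = F_{34} + F_{33} = 5702887 + 3524578 = 9227465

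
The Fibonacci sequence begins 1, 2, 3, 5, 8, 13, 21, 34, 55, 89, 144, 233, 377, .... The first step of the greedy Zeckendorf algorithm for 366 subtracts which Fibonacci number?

233 ≤ 366 < 377, so the largest Fibonacci number not exceeding 366 is 233.

233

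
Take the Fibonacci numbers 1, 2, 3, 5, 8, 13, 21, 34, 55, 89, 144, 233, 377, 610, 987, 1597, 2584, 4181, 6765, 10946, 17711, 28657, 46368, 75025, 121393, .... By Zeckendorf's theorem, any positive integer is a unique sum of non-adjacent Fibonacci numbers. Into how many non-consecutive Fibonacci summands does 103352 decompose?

8

Repeatedly subtract the largest Fibonacci number that fits:
largest Fibonacci ≤ 103352 is 75025; 103352 − 75025 = 28327
largest Fibonacci ≤ 28327 is 17711; 28327 − 17711 = 10616
largest Fibonacci ≤ 10616 is 6765; 10616 − 6765 = 3851
largest Fibonacci ≤ 3851 is 2584; 3851 − 2584 = 1267
largest Fibonacci ≤ 1267 is 987; 1267 − 987 = 280
largest Fibonacci ≤ 280 is 233; 280 − 233 = 47
largest Fibonacci ≤ 47 is 34; 47 − 34 = 13
largest Fibonacci ≤ 13 is 13; 13 − 13 = 0
103352 = 75025 + 17711 + 6765 + 2584 + 987 + 233 + 34 + 13, which has 8 terms.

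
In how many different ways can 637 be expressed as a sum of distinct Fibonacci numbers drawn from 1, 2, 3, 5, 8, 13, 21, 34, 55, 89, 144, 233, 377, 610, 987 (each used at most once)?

16

637 = 610+21+5+1 = 610+21+3+2+1 = 610+13+8+5+1 = 377+233+21+5+1 = 610+13+8+3+2+1 = … (11 more), for 16 in all.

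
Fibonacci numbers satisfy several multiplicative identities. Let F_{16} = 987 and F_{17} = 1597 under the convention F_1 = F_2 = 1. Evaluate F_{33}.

3524578

By F_{2k+1} = F_k² + F_{k+1}²: F_{33} = 987² + 1597² = 974169 + 2550409 = 3524578.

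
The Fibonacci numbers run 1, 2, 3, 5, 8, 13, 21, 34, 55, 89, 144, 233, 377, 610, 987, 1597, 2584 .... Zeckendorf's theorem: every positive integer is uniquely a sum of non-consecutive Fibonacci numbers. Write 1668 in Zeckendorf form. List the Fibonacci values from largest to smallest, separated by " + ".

Greedy algorithm:
take 1597 (≤ 1668); 1668 − 1597 = 71
take 55 (≤ 71); 71 − 55 = 16
take 13 (≤ 16); 16 − 13 = 3
take 3 (≤ 3); 3 − 3 = 0
So 1668 = 1597 + 55 + 13 + 3, with no two terms consecutive in the sequence.

1597 + 55 + 13 + 3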